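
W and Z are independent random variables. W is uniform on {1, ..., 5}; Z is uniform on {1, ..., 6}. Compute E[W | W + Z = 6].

3

Outcomes with W + Z = 6: (1,5), (2,4), (3,3), (4,2), (5,1), each with probability 1/30.
E[W | W + Z = 6] = (1 + 2 + 3 + 4 + 5) / 5 = 3.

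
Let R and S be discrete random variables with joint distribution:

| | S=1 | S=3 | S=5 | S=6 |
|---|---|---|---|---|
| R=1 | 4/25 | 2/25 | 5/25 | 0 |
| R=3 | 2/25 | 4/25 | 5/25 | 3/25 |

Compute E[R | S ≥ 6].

P(S ≥ 6) = 3/25.
Σ R·P over the event = 3·(3/25) = 9/25.
E[R | S ≥ 6] = (9/25) / (3/25) = 3.

3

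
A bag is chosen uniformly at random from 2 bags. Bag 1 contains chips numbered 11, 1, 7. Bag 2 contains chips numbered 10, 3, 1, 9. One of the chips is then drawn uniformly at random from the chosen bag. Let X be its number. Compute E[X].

E[X | bag 1] = (11+1+7)/3 = 19/3.
E[X | bag 2] = (10+3+1+9)/4 = 23/4.
By the law of total expectation,
E[X] = (1/2)·(19/3) + (1/2)·(23/4) = 145/24.

145/24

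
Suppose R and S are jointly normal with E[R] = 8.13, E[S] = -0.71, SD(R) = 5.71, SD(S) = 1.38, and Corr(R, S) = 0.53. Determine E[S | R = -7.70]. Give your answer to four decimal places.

The regression of S on R has slope ρ·σ_S/σ_R and passes through (μ_R, μ_S).
E[S | R=-7.70] = -0.71 + (0.53)·(1.38/5.71)·(-7.70 − (8.13)) = -0.71 + (0.12809)·(-15.83) = -2.7377.

-2.7377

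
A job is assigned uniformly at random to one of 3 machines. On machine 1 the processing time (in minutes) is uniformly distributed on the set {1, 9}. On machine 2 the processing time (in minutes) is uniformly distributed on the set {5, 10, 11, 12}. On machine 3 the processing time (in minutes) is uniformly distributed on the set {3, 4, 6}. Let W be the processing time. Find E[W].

E[W | machine 1] = (1+9)/2 = 5.
E[W | machine 2] = (5+10+11+12)/4 = 19/2.
E[W | machine 3] = (3+4+6)/3 = 13/3.
By the law of total expectation,
E[W] = (1/3)·(5) + (1/3)·(19/2) + (1/3)·(13/3) = 113/18.

113/18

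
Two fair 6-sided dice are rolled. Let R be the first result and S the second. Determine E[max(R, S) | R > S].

14/3

P(R > S) = 5/12.
Summing max(R,S)·P(x,y) over outcomes with R > S gives 35/18.
E[max(R, S) | R > S] = (35/18) / (5/12) = 14/3.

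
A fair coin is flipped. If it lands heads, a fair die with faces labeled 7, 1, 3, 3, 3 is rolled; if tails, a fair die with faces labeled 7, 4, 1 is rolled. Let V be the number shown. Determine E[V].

E[V | heads] = (7+1+3+3+3)/5 = 17/5.
E[V | tails] = (7+4+1)/3 = 4.
E[V] = (1/2)·(17/5) + (1/2)·(4) = 37/10.

37/10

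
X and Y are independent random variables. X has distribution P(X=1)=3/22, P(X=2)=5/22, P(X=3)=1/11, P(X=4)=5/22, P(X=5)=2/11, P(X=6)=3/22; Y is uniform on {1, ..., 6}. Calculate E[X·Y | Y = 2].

7

P(Y = 2) = 1/6.
Summing XY·P(x,y) over outcomes with Y = 2 gives 7/6.
E[X·Y | Y = 2] = (7/6) / (1/6) = 7.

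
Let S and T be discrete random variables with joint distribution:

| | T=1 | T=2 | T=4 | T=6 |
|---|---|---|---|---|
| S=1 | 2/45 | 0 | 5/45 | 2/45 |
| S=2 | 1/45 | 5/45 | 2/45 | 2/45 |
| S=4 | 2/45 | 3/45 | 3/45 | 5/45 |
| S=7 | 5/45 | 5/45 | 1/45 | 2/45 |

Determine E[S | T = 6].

40/11

P(T = 6) = 11/45.
Σ S·P over the event = 1·(2/45) + 2·(2/45) + 4·(5/45) + 7·(2/45) = 8/9.
E[S | T = 6] = (8/9) / (11/45) = 40/11.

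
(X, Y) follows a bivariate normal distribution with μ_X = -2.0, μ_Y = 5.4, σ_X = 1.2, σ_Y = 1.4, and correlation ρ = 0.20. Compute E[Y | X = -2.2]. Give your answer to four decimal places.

For a bivariate normal, E[Y | X=x] = μ_Y + ρ·(σ_Y/σ_X)·(x − μ_X).
E[Y | X=-2.2] = 5.4 + (0.20)·(1.4/1.2)·(-2.2 − (-2.0)) = 5.4 + (0.23333)·(-0.2) = 5.3533.

5.3533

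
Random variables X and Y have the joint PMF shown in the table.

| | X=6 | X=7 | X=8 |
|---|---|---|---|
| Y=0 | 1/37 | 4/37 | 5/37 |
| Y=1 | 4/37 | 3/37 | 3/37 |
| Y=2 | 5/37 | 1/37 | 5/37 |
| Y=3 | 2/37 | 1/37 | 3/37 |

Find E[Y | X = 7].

P(X = 7) = 9/37.
Summing Y·P(X=x,Y=y) over the conditioning event gives 8/37.
E[Y | X = 7] = (8/37) / (9/37) = 8/9.

8/9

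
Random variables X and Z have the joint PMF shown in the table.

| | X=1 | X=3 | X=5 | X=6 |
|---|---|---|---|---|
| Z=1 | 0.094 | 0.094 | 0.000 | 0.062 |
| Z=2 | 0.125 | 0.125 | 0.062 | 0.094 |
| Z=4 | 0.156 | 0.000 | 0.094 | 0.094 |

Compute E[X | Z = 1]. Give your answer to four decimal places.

P(Z = 1) = 0.250.
Summing X·P(X=x,Z=y) over the conditioning event gives 0.748.
E[X | Z = 1] = (0.748) / (0.250) = 2.9920.

2.9920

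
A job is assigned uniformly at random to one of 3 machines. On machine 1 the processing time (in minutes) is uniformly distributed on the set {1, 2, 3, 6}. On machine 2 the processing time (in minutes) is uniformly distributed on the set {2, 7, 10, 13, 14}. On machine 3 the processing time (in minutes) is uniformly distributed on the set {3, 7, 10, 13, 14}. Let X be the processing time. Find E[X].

36/5

E[X | machine 1] = (1+2+3+6)/4 = 3.
E[X | machine 2] = (2+7+10+13+14)/5 = 46/5.
E[X | machine 3] = (3+7+10+13+14)/5 = 47/5.
By the law of total expectation,
E[X] = (1/3)·(3) + (1/3)·(46/5) + (1/3)·(47/5) = 36/5.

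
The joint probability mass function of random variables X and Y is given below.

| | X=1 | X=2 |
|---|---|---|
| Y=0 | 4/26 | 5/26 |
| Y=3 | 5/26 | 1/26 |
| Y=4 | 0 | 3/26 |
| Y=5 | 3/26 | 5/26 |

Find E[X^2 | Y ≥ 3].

44/17

P(Y ≥ 3) = 17/26.
Σ X^2·P over the event = 1·(5/26) + 1·(3/26) + 4·(1/26) + 4·(3/26) + 4·(5/26) = 22/13.
E[X^2 | Y ≥ 3] = (22/13) / (17/26) = 44/17.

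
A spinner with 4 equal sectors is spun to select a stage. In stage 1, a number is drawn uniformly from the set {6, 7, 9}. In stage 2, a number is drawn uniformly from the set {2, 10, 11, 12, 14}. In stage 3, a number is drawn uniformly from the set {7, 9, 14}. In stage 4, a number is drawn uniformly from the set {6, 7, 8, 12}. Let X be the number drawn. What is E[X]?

2123/240

E[X | stage 1] = (6+7+9)/3 = 22/3.
E[X | stage 2] = (2+10+11+12+14)/5 = 49/5.
E[X | stage 3] = (7+9+14)/3 = 10.
E[X | stage 4] = (6+7+8+12)/4 = 33/4.
By the law of total expectation,
E[X] = (1/4)·(22/3) + (1/4)·(49/5) + (1/4)·(10) + (1/4)·(33/4) = 2123/240.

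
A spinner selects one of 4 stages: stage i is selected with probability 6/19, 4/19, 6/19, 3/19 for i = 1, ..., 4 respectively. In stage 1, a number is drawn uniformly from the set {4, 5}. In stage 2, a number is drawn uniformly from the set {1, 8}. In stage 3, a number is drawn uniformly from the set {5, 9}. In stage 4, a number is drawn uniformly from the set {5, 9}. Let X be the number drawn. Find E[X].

E[X | stage 1] = (4+5)/2 = 9/2.
E[X | stage 2] = (1+8)/2 = 9/2.
E[X | stage 3] = (5+9)/2 = 7.
E[X | stage 4] = (5+9)/2 = 7.
E[X] = (6/19)·(9/2) + (4/19)·(9/2) + (6/19)·(7) + (3/19)·(7) = 108/19.

108/19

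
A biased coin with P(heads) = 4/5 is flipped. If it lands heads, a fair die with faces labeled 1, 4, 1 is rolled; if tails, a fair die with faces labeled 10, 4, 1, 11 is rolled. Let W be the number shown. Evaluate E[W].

29/10

E[W | heads] = (1+4+1)/3 = 2.
E[W | tails] = (10+4+1+11)/4 = 13/2.
E[W] = (4/5)·(2) + (1/5)·(13/2) = 29/10.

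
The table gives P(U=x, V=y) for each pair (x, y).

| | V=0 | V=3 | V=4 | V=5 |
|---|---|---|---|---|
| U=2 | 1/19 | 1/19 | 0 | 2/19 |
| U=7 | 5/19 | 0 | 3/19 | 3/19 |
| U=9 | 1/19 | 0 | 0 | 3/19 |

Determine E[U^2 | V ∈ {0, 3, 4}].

481/11

P(V ∈ {0, 3, 4}) = 11/19.
Σ U^2·P over the event = 4·(1/19) + 4·(1/19) + 49·(5/19) + 49·(3/19) + 81·(1/19) = 481/19.
E[U^2 | V ∈ {0, 3, 4}] = (481/19) / (11/19) = 481/11.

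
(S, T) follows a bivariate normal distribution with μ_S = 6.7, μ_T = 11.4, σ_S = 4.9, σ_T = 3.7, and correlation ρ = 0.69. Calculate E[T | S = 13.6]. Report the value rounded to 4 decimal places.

E[T | S=x] = μ_T + ρ(σ_T/σ_S)(x − μ_S) for jointly normal variables.
E[T | S=13.6] = 11.4 + (0.69)·(3.7/4.9)·(13.6 − (6.7)) = 11.4 + (0.52102)·(6.9) = 14.9950.

14.9950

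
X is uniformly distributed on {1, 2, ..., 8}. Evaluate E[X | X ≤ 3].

Given X ≤ 3, X is equally likely to be any of {1, 2, 3}.
E[X | X ≤ 3] = (1 + 2 + 3) / 3 = 2.

2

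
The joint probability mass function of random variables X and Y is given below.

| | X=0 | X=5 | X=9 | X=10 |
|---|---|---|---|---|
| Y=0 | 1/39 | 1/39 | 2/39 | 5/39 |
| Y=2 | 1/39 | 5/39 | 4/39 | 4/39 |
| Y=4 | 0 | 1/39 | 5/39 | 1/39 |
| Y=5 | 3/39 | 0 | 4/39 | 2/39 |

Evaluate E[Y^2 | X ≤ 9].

P(X ≤ 9) = 9/13.
Summing Y^2·P(X=x,Y=y) over the conditioning event gives 311/39.
E[Y^2 | X ≤ 9] = (311/39) / (9/13) = 311/27.

311/27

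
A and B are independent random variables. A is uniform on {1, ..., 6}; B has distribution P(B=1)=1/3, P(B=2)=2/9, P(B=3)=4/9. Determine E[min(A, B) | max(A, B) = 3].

P(max(A, B) = 3) = 17/54.
Summing min(A,B)·P(x,y) over outcomes with max(A, B) = 3 gives 31/54.
E[min(A, B) | max(A, B) = 3] = (31/54) / (17/54) = 31/17.

31/17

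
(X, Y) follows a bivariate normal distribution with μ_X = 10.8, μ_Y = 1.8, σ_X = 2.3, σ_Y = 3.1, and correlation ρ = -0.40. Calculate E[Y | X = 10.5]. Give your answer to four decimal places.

1.9617

The regression of Y on X has slope ρ·σ_Y/σ_X and passes through (μ_X, μ_Y).
E[Y | X=10.5] = 1.8 + (-0.40)·(3.1/2.3)·(10.5 − (10.8)) = 1.8 + (-0.53913)·(-0.3) = 1.9617.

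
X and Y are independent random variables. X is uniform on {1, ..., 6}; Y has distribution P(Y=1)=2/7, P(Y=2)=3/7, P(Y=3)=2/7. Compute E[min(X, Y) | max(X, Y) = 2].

11/8

P(max(X, Y) = 2) = 4/21.
Summing min(X,Y)·P(x,y) over outcomes with max(X, Y) = 2 gives 11/42.
E[min(X, Y) | max(X, Y) = 2] = (11/42) / (4/21) = 11/8.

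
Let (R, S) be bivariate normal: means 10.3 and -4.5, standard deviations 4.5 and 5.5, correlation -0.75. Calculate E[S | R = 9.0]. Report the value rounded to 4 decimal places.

-3.3083

For a bivariate normal, E[S | R=x] = μ_S + ρ·(σ_S/σ_R)·(x − μ_R).
E[S | R=9.0] = -4.5 + (-0.75)·(5.5/4.5)·(9.0 − (10.3)) = -4.5 + (-0.91667)·(-1.3) = -3.3083.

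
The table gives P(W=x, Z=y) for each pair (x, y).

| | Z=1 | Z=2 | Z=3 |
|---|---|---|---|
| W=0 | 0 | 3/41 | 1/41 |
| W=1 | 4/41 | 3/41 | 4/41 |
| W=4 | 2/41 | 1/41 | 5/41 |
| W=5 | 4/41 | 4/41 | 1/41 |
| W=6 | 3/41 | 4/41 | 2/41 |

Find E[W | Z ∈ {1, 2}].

101/28

P(Z ∈ {1, 2}) = 28/41.
Summing W·P(W=x,Z=y) over the conditioning event gives 101/41.
E[W | Z ∈ {1, 2}] = (101/41) / (28/41) = 101/28.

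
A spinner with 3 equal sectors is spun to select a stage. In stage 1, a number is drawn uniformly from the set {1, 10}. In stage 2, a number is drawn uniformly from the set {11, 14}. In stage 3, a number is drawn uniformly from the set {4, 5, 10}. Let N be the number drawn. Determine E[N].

E[N | stage 1] = (1+10)/2 = 11/2.
E[N | stage 2] = (11+14)/2 = 25/2.
E[N | stage 3] = (4+5+10)/3 = 19/3.
E[N] = (1/3)·(11/2) + (1/3)·(25/2) + (1/3)·(19/3) = 73/9.

73/9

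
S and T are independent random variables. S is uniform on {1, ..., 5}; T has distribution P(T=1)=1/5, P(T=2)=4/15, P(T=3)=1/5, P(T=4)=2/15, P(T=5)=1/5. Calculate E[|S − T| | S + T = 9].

1

P(S + T = 9) = 1/15.
Summing |S−T|·P(x,y) over outcomes with S + T = 9 gives 1/15.
E[|S − T| | S + T = 9] = (1/15) / (1/15) = 1.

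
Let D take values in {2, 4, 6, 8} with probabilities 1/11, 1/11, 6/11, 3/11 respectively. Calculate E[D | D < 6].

3

P(D < 6) = 2/11.
Σ over the event: 2·1/11 + 4·1/11 = 6/11.
E[D | D < 6] = (6/11) / (2/11) = 3.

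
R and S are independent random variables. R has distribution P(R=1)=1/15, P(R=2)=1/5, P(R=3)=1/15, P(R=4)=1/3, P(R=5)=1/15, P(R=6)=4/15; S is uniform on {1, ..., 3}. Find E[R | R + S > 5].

5

P(R + S > 5) = 26/45.
Summing R·P(x,y) over outcomes with R + S > 5 gives 26/9.
E[R | R + S > 5] = (26/9) / (26/45) = 5.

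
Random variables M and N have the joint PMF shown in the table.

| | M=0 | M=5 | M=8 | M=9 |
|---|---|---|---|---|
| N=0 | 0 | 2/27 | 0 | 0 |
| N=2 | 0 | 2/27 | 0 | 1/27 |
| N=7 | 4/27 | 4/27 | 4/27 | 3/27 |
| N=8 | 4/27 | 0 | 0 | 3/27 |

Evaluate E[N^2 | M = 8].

49

P(M = 8) = 4/27.
Σ N^2·P over the event = 49·(4/27) = 196/27.
E[N^2 | M = 8] = (196/27) / (4/27) = 49.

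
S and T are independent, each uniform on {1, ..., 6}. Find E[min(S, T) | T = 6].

7/2

P(T = 6) = 1/6.
Summing min(S,T)·P(x,y) over outcomes with T = 6 gives 7/12.
E[min(S, T) | T = 6] = (7/12) / (1/6) = 7/2.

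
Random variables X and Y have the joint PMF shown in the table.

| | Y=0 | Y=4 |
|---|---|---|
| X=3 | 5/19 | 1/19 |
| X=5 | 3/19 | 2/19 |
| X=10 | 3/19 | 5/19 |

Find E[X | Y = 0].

P(Y = 0) = 11/19.
Summing X·P(X=x,Y=y) over the conditioning event gives 60/19.
E[X | Y = 0] = (60/19) / (11/19) = 60/11.

60/11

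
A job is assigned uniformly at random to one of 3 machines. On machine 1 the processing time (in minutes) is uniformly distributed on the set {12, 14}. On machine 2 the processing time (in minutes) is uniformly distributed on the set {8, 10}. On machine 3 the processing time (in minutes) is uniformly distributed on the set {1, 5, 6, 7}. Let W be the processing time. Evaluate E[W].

107/12

E[W | machine 1] = (12+14)/2 = 13.
E[W | machine 2] = (8+10)/2 = 9.
E[W | machine 3] = (1+5+6+7)/4 = 19/4.
E[W] = (1/3)·(13) + (1/3)·(9) + (1/3)·(19/4) = 107/12.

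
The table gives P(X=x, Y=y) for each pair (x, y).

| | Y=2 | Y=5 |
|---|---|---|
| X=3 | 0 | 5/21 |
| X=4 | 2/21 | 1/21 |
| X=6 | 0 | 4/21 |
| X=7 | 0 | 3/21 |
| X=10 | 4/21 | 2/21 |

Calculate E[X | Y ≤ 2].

P(Y ≤ 2) = 2/7.
Σ X·P over the event = 4·(2/21) + 10·(4/21) = 16/7.
E[X | Y ≤ 2] = (16/7) / (2/7) = 8.

8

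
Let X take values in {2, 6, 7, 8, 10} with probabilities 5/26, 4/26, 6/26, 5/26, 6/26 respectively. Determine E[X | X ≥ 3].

166/21

P(X ≥ 3) = 21/26.
Σ over the event: 6·2/13 + 7·3/13 + 8·5/26 + 10·3/13 = 83/13.
E[X | X ≥ 3] = (83/13) / (21/26) = 166/21.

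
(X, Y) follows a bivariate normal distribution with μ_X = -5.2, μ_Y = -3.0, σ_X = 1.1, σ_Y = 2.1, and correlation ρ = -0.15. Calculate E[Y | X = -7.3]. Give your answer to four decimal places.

For a bivariate normal, E[Y | X=x] = μ_Y + ρ·(σ_Y/σ_X)·(x − μ_X).
E[Y | X=-7.3] = -3.0 + (-0.15)·(2.1/1.1)·(-7.3 − (-5.2)) = -3.0 + (-0.28636)·(-2.1) = -2.3986.

-2.3986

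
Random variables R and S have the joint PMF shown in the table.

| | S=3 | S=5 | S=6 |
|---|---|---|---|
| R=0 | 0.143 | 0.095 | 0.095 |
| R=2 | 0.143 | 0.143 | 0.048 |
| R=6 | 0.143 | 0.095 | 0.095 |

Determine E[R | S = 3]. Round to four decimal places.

P(S = 3) = 0.429.
Σ R·P over the event = 0·(0.143) + 2·(0.143) + 6·(0.143) = 1.144.
E[R | S = 3] = (1.144) / (0.429) = 2.6667.

2.6667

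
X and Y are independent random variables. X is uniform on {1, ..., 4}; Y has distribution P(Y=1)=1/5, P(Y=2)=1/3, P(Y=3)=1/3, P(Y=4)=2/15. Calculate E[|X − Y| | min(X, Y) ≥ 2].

31/36

P(min(X, Y) ≥ 2) = 3/5.
Summing |X−Y|·P(x,y) over outcomes with min(X, Y) ≥ 2 gives 31/60.
E[|X − Y| | min(X, Y) ≥ 2] = (31/60) / (3/5) = 31/36.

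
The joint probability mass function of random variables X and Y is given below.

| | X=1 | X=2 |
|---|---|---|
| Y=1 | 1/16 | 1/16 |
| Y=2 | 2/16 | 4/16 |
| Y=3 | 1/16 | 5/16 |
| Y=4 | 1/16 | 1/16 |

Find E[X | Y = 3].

P(Y = 3) = 3/8.
Σ X·P over the event = 1·(1/16) + 2·(5/16) = 11/16.
E[X | Y = 3] = (11/16) / (3/8) = 11/6.

11/6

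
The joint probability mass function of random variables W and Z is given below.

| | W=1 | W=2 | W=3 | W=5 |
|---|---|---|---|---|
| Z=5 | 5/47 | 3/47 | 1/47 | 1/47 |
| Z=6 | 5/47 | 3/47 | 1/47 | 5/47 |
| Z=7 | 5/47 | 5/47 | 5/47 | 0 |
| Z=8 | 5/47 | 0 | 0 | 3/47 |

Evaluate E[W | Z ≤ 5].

P(Z ≤ 5) = 10/47.
Σ W·P over the event = 1·(5/47) + 2·(3/47) + 3·(1/47) + 5·(1/47) = 19/47.
E[W | Z ≤ 5] = (19/47) / (10/47) = 19/10.

19/10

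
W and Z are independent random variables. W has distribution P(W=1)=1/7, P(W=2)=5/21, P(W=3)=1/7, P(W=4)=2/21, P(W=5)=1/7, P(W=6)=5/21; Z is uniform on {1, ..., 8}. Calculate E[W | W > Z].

131/27

P(W > Z) = 9/28.
Summing W·P(x,y) over outcomes with W > Z gives 131/84.
E[W | W > Z] = (131/84) / (9/28) = 131/27.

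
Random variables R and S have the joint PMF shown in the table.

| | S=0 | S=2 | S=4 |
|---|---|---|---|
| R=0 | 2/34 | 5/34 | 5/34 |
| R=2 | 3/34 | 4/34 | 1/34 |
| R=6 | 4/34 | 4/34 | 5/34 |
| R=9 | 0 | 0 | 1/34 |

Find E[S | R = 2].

P(R = 2) = 4/17.
Summing S·P(R=x,S=y) over the conditioning event gives 6/17.
E[S | R = 2] = (6/17) / (4/17) = 3/2.

3/2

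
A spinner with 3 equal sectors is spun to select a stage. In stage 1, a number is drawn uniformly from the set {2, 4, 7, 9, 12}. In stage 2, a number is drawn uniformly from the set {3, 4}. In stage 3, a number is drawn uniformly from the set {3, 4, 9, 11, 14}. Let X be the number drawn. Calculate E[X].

37/6

E[X | stage 1] = (2+4+7+9+12)/5 = 34/5.
E[X | stage 2] = (3+4)/2 = 7/2.
E[X | stage 3] = (3+4+9+11+14)/5 = 41/5.
By the law of total expectation,
E[X] = (1/3)·(34/5) + (1/3)·(7/2) + (1/3)·(41/5) = 37/6.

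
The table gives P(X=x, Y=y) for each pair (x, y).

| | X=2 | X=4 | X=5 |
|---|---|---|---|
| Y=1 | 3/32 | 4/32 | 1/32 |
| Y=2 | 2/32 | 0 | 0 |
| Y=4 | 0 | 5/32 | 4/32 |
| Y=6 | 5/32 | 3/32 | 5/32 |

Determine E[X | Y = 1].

27/8

P(Y = 1) = 1/4.
Summing X·P(X=x,Y=y) over the conditioning event gives 27/32.
E[X | Y = 1] = (27/32) / (1/4) = 27/8.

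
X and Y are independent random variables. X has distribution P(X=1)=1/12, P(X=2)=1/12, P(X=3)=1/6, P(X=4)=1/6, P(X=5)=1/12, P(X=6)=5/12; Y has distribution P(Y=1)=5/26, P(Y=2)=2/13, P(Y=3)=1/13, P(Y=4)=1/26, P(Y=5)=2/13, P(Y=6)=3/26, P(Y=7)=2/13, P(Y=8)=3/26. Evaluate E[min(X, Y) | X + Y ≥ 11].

131/25

P(X + Y ≥ 11) = 25/78.
Summing min(X,Y)·P(x,y) over outcomes with X + Y ≥ 11 gives 131/78.
E[min(X, Y) | X + Y ≥ 11] = (131/78) / (25/78) = 131/25.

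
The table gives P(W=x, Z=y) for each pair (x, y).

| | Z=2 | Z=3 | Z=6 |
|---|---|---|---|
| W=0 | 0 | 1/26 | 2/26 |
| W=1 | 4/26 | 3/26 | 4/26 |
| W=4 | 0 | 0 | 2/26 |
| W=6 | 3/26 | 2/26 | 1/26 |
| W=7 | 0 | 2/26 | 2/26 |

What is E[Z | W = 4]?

P(W = 4) = 1/13.
Σ Z·P over the event = 6·(2/26) = 6/13.
E[Z | W = 4] = (6/13) / (1/13) = 6.

6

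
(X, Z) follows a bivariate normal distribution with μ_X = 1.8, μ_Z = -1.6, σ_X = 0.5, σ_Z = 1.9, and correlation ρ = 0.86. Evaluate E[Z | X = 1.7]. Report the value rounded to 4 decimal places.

-1.9268

The regression of Z on X has slope ρ·σ_Z/σ_X and passes through (μ_X, μ_Z).
E[Z | X=1.7] = -1.6 + (0.86)·(1.9/0.5)·(1.7 − (1.8)) = -1.6 + (3.268)·(-0.1) = -1.9268.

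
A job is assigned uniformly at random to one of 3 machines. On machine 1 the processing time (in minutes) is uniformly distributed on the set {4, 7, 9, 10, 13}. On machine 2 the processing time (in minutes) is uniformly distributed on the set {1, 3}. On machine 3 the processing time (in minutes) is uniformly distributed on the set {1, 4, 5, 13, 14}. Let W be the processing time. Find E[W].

6

E[W | machine 1] = (4+7+9+10+13)/5 = 43/5.
E[W | machine 2] = (1+3)/2 = 2.
E[W | machine 3] = (1+4+5+13+14)/5 = 37/5.
E[W] = (1/3)·(43/5) + (1/3)·(2) + (1/3)·(37/5) = 6.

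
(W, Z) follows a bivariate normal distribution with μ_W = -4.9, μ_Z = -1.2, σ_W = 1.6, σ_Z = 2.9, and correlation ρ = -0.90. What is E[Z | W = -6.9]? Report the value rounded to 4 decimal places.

For a bivariate normal, E[Z | W=x] = μ_Z + ρ·(σ_Z/σ_W)·(x − μ_W).
E[Z | W=-6.9] = -1.2 + (-0.90)·(2.9/1.6)·(-6.9 − (-4.9)) = -1.2 + (-1.63125)·(-2) = 2.0625.

2.0625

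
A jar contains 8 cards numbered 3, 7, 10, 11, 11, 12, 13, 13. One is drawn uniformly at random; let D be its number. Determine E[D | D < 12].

42/5

P(D < 12) = 5/8.
Σ over the event: 3·1/8 + 7·1/8 + 10·1/8 + 11·1/4 = 21/4.
E[D | D < 12] = (21/4) / (5/8) = 42/5.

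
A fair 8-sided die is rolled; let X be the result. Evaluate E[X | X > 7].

8

Given X > 7, X is equally likely to be any of {8}.
E[X | X > 7] = (8) / 1 = 8.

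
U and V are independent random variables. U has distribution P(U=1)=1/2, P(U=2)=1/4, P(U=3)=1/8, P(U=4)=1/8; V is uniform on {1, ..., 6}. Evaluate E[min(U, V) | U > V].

11/7

P(U > V) = 7/48.
Summing min(U,V)·P(x,y) over outcomes with U > V gives 11/48.
E[min(U, V) | U > V] = (11/48) / (7/48) = 11/7.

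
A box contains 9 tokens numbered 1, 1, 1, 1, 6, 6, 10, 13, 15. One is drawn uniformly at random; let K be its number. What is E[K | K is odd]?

P(K is odd) = 2/3.
Σ over the event: 1·4/9 + 13·1/9 + 15·1/9 = 32/9.
E[K | K is odd] = (32/9) / (2/3) = 16/3.

16/3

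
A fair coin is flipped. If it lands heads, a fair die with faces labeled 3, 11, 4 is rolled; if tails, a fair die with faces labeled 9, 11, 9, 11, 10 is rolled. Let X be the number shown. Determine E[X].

8

E[X | heads] = (3+11+4)/3 = 6.
E[X | tails] = (9+11+9+11+10)/5 = 10.
E[X] = (1/2)·(6) + (1/2)·(10) = 8.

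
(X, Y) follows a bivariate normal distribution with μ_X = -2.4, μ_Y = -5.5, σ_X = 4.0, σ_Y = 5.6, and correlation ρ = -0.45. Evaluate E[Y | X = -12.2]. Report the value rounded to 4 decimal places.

The regression of Y on X has slope ρ·σ_Y/σ_X and passes through (μ_X, μ_Y).
E[Y | X=-12.2] = -5.5 + (-0.45)·(5.6/4.0)·(-12.2 − (-2.4)) = -5.5 + (-0.63)·(-9.8) = 0.6740.

0.6740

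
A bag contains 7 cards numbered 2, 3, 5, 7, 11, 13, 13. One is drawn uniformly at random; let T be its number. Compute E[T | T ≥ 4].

P(T ≥ 4) = 5/7.
Σ over the event: 5·1/7 + 7·1/7 + 11·1/7 + 13·2/7 = 7.
E[T | T ≥ 4] = (7) / (5/7) = 49/5.

49/5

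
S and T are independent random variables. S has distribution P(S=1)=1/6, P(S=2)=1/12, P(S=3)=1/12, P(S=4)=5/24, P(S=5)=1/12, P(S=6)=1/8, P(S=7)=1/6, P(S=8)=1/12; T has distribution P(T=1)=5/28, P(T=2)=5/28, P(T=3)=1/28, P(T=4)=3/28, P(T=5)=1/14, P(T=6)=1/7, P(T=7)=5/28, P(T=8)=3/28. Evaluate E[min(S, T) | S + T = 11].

P(S + T = 11) = 59/672.
Summing min(S,T)·P(x,y) over outcomes with S + T = 11 gives 121/336.
E[min(S, T) | S + T = 11] = (121/336) / (59/672) = 242/59.

242/59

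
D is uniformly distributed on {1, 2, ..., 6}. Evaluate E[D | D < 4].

2

Given D < 4, D is equally likely to be any of {1, 2, 3}.
E[D | D < 4] = (1 + 2 + 3) / 3 = 2.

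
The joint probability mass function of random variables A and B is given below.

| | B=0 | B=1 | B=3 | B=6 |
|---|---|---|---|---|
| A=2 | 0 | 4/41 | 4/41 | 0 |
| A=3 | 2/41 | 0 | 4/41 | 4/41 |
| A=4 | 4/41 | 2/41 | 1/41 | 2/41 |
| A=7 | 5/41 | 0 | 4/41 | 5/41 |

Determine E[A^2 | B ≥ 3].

P(B ≥ 3) = 24/41.
Σ A^2·P over the event = 4·(4/41) + 9·(4/41) + 9·(4/41) + 16·(1/41) + 16·(2/41) + 49·(4/41) + 49·(5/41) = 577/41.
E[A^2 | B ≥ 3] = (577/41) / (24/41) = 577/24.

577/24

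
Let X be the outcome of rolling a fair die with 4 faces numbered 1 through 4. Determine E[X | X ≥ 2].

Given X ≥ 2, X is equally likely to be any of {2, 3, 4}.
E[X | X ≥ 2] = (2 + 3 + 4) / 3 = 3.

3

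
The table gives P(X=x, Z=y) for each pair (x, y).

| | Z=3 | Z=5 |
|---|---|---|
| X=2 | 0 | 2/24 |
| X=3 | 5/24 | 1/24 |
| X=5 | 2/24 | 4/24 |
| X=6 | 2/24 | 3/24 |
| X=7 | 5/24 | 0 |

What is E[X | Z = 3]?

36/7

P(Z = 3) = 7/12.
Summing X·P(X=x,Z=y) over the conditioning event gives 3.
E[X | Z = 3] = (3) / (7/12) = 36/7.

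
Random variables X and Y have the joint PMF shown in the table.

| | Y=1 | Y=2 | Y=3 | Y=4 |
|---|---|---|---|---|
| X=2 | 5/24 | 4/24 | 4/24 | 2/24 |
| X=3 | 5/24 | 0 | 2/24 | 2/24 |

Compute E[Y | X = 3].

P(X = 3) = 3/8.
Σ Y·P over the event = 1·(5/24) + 3·(2/24) + 4·(2/24) = 19/24.
E[Y | X = 3] = (19/24) / (3/8) = 19/9.

19/9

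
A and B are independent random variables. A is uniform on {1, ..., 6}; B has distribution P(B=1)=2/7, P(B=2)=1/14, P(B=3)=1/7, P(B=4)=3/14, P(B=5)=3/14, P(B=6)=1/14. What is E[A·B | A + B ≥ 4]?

P(A + B ≥ 4) = 25/28.
Summing AB·P(x,y) over outcomes with A + B ≥ 4 gives 133/12.
E[A·B | A + B ≥ 4] = (133/12) / (25/28) = 931/75.

931/75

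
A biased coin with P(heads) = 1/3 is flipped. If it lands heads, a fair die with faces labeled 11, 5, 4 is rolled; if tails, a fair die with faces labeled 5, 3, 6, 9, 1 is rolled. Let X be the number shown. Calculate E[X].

244/45

E[X | heads] = (11+5+4)/3 = 20/3.
E[X | tails] = (5+3+6+9+1)/5 = 24/5.
By the law of total expectation,
E[X] = (1/3)·(20/3) + (2/3)·(24/5) = 244/45.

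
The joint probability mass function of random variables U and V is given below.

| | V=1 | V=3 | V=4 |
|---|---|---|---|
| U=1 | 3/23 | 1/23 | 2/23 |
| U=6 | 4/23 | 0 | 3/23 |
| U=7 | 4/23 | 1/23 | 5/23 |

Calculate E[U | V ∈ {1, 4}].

P(V ∈ {1, 4}) = 21/23.
Σ U·P over the event = 1·(3/23) + 1·(2/23) + 6·(4/23) + 6·(3/23) + 7·(4/23) + 7·(5/23) = 110/23.
E[U | V ∈ {1, 4}] = (110/23) / (21/23) = 110/21.

110/21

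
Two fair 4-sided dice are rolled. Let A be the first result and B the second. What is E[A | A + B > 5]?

10/3

Outcomes with A + B > 5: (2,4), (3,3), (3,4), (4,2), (4,3), (4,4), each with probability 1/16.
E[A | A + B > 5] = (2 + 3 + 3 + 4 + 4 + 4) / 6 = 10/3.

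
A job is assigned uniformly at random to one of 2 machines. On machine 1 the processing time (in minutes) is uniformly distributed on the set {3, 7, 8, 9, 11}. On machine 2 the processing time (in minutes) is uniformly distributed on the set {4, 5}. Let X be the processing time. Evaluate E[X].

121/20

E[X | machine 1] = (3+7+8+9+11)/5 = 38/5.
E[X | machine 2] = (4+5)/2 = 9/2.
By the law of total expectation,
E[X] = (1/2)·(38/5) + (1/2)·(9/2) = 121/20.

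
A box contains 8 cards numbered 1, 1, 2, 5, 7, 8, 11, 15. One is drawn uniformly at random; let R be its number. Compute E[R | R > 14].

15

P(R > 14) = 1/8.
Σ over the event: 15·1/8 = 15/8.
E[R | R > 14] = (15/8) / (1/8) = 15.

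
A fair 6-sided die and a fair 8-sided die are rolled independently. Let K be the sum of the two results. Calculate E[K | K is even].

8

P(K is even) = 1/2.
Σ over the event: 2·1/48 + 4·1/16 + 6·5/48 + 8·1/8 + 10·5/48 + 12·1/16 + 14·1/48 = 4.
E[K | K is even] = (4) / (1/2) = 8.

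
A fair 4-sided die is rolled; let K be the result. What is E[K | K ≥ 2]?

3

Given K ≥ 2, K is equally likely to be any of {2, 3, 4}.
E[K | K ≥ 2] = (2 + 3 + 4) / 3 = 3.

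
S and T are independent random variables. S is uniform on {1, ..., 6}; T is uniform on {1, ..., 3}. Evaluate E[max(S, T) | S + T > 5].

P(S + T > 5) = 1/2.
Summing max(S,T)·P(x,y) over outcomes with S + T > 5 gives 22/9.
E[max(S, T) | S + T > 5] = (22/9) / (1/2) = 44/9.

44/9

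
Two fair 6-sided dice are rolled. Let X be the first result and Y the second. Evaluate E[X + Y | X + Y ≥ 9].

P(X + Y ≥ 9) = 5/18.
Summing (X+Y)·P(x,y) over outcomes with X + Y ≥ 9 gives 25/9.
E[X + Y | X + Y ≥ 9] = (25/9) / (5/18) = 10.

10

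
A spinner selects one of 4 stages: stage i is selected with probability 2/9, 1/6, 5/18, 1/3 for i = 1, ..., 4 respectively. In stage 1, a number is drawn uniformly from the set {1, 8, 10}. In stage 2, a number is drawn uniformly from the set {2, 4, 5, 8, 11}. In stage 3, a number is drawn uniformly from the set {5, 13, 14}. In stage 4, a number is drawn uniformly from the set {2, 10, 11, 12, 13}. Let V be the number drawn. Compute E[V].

E[V | stage 1] = (1+8+10)/3 = 19/3.
E[V | stage 2] = (2+4+5+8+11)/5 = 6.
E[V | stage 3] = (5+13+14)/3 = 32/3.
E[V | stage 4] = (2+10+11+12+13)/5 = 48/5.
By the law of total expectation,
E[V] = (2/9)·(19/3) + (1/6)·(6) + (5/18)·(32/3) + (1/3)·(48/5) = 1157/135.

1157/135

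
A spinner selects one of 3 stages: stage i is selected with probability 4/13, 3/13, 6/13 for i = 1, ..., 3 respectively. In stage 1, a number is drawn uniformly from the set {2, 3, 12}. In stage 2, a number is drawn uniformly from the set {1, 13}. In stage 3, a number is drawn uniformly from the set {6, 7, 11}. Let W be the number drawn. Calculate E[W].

275/39

E[W | stage 1] = (2+3+12)/3 = 17/3.
E[W | stage 2] = (1+13)/2 = 7.
E[W | stage 3] = (6+7+11)/3 = 8.
E[W] = (4/13)·(17/3) + (3/13)·(7) + (6/13)·(8) = 275/39.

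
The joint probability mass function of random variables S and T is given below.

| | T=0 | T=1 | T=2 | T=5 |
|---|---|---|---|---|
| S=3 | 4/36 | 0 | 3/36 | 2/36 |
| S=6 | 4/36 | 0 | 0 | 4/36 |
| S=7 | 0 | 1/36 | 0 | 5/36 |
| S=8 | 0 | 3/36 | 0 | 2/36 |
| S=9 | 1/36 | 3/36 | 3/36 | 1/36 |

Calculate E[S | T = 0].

P(T = 0) = 1/4.
Σ S·P over the event = 3·(4/36) + 6·(4/36) + 9·(1/36) = 5/4.
E[S | T = 0] = (5/4) / (1/4) = 5.

5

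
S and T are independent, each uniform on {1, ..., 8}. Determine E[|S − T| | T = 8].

P(T = 8) = 1/8.
Summing |S−T|·P(x,y) over outcomes with T = 8 gives 7/16.
E[|S − T| | T = 8] = (7/16) / (1/8) = 7/2.

7/2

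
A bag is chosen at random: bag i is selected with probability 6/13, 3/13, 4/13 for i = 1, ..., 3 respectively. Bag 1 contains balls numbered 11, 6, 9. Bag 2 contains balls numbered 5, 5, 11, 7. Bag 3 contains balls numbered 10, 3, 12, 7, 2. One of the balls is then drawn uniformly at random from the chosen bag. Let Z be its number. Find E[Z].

501/65

E[Z | bag 1] = (11+6+9)/3 = 26/3.
E[Z | bag 2] = (5+5+11+7)/4 = 7.
E[Z | bag 3] = (10+3+12+7+2)/5 = 34/5.
By the law of total expectation,
E[Z] = (6/13)·(26/3) + (3/13)·(7) + (4/13)·(34/5) = 501/65.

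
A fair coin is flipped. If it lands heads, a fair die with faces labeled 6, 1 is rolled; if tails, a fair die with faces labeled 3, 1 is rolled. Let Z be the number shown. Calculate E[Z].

11/4

E[Z | heads] = (6+1)/2 = 7/2.
E[Z | tails] = (3+1)/2 = 2.
E[Z] = (1/2)·(7/2) + (1/2)·(2) = 11/4.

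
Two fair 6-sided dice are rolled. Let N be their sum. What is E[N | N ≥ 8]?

28/3

P(N ≥ 8) = 5/12.
Σ over the event: 8·5/36 + 9·1/9 + 10·1/12 + 11·1/18 + 12·1/36 = 35/9.
E[N | N ≥ 8] = (35/9) / (5/12) = 28/3.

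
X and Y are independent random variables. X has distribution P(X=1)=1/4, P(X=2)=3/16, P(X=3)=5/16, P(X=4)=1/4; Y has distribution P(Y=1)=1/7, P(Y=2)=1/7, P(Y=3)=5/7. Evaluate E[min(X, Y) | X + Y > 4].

187/73

P(X + Y > 4) = 73/112.
Summing min(X,Y)·P(x,y) over outcomes with X + Y > 4 gives 187/112.
E[min(X, Y) | X + Y > 4] = (187/112) / (73/112) = 187/73.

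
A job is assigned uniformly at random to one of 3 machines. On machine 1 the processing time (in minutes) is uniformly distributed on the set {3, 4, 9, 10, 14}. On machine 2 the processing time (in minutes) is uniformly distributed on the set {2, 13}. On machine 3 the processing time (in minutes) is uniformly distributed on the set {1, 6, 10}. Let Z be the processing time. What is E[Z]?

127/18

E[Z | machine 1] = (3+4+9+10+14)/5 = 8.
E[Z | machine 2] = (2+13)/2 = 15/2.
E[Z | machine 3] = (1+6+10)/3 = 17/3.
By the law of total expectation,
E[Z] = (1/3)·(8) + (1/3)·(15/2) + (1/3)·(17/3) = 127/18.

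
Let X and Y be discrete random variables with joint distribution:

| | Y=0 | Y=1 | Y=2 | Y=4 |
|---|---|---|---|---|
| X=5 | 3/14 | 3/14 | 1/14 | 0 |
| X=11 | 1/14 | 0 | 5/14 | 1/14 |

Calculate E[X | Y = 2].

10

P(Y = 2) = 3/7.
Σ X·P over the event = 5·(1/14) + 11·(5/14) = 30/7.
E[X | Y = 2] = (30/7) / (3/7) = 10.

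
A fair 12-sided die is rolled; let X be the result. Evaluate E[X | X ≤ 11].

6

Given X ≤ 11, X is equally likely to be any of {1, 2, 3, 4, 5, 6, 7, 8, 9, 10, 11}.
E[X | X ≤ 11] = (1 + 2 + 3 + 4 + 5 + 6 + 7 + 8 + 9 + 10 + 11) / 11 = 6.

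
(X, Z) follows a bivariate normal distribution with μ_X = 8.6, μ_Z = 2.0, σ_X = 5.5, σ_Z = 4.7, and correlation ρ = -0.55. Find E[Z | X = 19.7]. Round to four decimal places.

-3.2170

The regression of Z on X has slope ρ·σ_Z/σ_X and passes through (μ_X, μ_Z).
E[Z | X=19.7] = 2.0 + (-0.55)·(4.7/5.5)·(19.7 − (8.6)) = 2.0 + (-0.47)·(11.1) = -3.2170.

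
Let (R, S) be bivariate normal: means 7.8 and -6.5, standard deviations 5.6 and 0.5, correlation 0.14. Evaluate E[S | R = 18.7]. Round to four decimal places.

E[S | R=x] = μ_S + ρ(σ_S/σ_R)(x − μ_R) for jointly normal variables.
E[S | R=18.7] = -6.5 + (0.14)·(0.5/5.6)·(18.7 − (7.8)) = -6.5 + (0.0125)·(10.9) = -6.3638.

-6.3638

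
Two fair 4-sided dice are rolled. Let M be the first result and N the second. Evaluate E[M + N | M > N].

Outcomes with M > N: (2,1), (3,1), (3,2), (4,1), (4,2), (4,3), each with probability 1/16.
E[M + N | M > N] = (3 + 4 + 5 + 5 + 6 + 7) / 6 = 5.

5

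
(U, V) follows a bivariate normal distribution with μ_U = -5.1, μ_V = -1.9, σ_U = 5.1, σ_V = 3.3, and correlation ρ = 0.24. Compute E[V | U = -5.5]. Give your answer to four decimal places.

-1.9621

For a bivariate normal, E[V | U=x] = μ_V + ρ·(σ_V/σ_U)·(x − μ_U).
E[V | U=-5.5] = -1.9 + (0.24)·(3.3/5.1)·(-5.5 − (-5.1)) = -1.9 + (0.15529)·(-0.4) = -1.9621.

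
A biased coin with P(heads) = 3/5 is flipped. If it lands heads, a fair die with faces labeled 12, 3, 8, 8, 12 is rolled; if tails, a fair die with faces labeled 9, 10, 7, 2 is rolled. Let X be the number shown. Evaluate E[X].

199/25

E[X | heads] = (12+3+8+8+12)/5 = 43/5.
E[X | tails] = (9+10+7+2)/4 = 7.
By the law of total expectation,
E[X] = (3/5)·(43/5) + (2/5)·(7) = 199/25.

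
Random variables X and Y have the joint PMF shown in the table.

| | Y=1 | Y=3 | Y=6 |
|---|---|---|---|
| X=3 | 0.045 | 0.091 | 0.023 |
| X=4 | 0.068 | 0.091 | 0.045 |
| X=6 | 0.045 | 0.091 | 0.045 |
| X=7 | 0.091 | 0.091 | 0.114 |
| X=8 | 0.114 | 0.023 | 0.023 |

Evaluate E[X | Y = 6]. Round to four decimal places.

6.0040

P(Y = 6) = 0.250.
Σ X·P over the event = 3·(0.023) + 4·(0.045) + 6·(0.045) + 7·(0.114) + 8·(0.023) = 1.501.
E[X | Y = 6] = (1.501) / (0.250) = 6.0040.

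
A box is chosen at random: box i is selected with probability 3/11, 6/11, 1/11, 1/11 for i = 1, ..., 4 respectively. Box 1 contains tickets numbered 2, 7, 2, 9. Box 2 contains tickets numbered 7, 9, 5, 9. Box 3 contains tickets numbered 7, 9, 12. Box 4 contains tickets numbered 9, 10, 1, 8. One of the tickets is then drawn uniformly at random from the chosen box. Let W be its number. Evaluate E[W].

229/33

E[W | box 1] = (2+7+2+9)/4 = 5.
E[W | box 2] = (7+9+5+9)/4 = 15/2.
E[W | box 3] = (7+9+12)/3 = 28/3.
E[W | box 4] = (9+10+1+8)/4 = 7.
E[W] = (3/11)·(5) + (6/11)·(15/2) + (1/11)·(28/3) + (1/11)·(7) = 229/33.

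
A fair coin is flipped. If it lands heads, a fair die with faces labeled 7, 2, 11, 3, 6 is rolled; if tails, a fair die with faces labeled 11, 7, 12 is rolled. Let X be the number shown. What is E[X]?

E[X | heads] = (7+2+11+3+6)/5 = 29/5.
E[X | tails] = (11+7+12)/3 = 10.
By the law of total expectation,
E[X] = (1/2)·(29/5) + (1/2)·(10) = 79/10.

79/10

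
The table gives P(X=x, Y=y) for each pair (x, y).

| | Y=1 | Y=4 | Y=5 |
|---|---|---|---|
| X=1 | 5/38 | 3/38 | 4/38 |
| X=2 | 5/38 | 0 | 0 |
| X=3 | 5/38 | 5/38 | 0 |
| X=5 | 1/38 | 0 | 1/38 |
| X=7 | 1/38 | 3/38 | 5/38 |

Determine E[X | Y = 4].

39/11

P(Y = 4) = 11/38.
Σ X·P over the event = 1·(3/38) + 3·(5/38) + 7·(3/38) = 39/38.
E[X | Y = 4] = (39/38) / (11/38) = 39/11.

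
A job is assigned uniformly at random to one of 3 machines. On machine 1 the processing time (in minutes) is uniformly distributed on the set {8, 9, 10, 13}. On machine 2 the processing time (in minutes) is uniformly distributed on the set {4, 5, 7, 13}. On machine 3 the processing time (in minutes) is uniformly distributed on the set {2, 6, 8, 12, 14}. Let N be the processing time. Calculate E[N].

E[N | machine 1] = (8+9+10+13)/4 = 10.
E[N | machine 2] = (4+5+7+13)/4 = 29/4.
E[N | machine 3] = (2+6+8+12+14)/5 = 42/5.
E[N] = (1/3)·(10) + (1/3)·(29/4) + (1/3)·(42/5) = 171/20.

171/20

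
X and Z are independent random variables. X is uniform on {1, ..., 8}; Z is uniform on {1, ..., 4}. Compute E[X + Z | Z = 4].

P(Z = 4) = 1/4.
Summing (X+Z)·P(x,y) over outcomes with Z = 4 gives 17/8.
E[X + Z | Z = 4] = (17/8) / (1/4) = 17/2.

17/2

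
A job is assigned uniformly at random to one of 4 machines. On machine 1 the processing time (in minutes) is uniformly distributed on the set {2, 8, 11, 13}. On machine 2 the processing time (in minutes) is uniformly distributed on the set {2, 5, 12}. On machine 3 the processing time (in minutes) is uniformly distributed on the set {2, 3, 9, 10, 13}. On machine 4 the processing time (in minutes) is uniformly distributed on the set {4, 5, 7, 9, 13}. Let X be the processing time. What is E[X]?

E[X | machine 1] = (2+8+11+13)/4 = 17/2.
E[X | machine 2] = (2+5+12)/3 = 19/3.
E[X | machine 3] = (2+3+9+10+13)/5 = 37/5.
E[X | machine 4] = (4+5+7+9+13)/5 = 38/5.
By the law of total expectation,
E[X] = (1/4)·(17/2) + (1/4)·(19/3) + (1/4)·(37/5) + (1/4)·(38/5) = 179/24.

179/24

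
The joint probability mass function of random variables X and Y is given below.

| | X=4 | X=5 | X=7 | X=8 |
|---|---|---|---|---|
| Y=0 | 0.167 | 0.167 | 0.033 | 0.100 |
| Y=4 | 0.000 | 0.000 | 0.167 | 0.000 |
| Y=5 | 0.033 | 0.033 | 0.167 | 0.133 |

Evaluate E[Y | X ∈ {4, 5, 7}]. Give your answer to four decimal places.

P(X ∈ {4, 5, 7}) = 0.767.
Σ Y·P over the event = 0·(0.167) + 5·(0.033) + 0·(0.167) + 5·(0.033) + 0·(0.033) + 4·(0.167) + 5·(0.167) = 1.833.
E[Y | X ∈ {4, 5, 7}] = (1.833) / (0.767) = 2.3898.

2.3898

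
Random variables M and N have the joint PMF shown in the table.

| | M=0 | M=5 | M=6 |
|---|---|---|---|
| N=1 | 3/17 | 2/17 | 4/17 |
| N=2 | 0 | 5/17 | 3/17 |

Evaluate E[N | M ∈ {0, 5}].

P(M ∈ {0, 5}) = 10/17.
Σ N·P over the event = 1·(3/17) + 1·(2/17) + 2·(5/17) = 15/17.
E[N | M ∈ {0, 5}] = (15/17) / (10/17) = 3/2.

3/2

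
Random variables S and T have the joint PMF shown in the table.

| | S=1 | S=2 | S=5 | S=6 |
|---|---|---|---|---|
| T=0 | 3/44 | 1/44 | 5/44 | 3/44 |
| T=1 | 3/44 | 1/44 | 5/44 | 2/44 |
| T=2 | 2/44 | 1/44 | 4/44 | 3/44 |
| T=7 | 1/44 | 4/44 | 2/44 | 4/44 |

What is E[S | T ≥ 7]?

43/11

P(T ≥ 7) = 1/4.
Σ S·P over the event = 1·(1/44) + 2·(4/44) + 5·(2/44) + 6·(4/44) = 43/44.
E[S | T ≥ 7] = (43/44) / (1/4) = 43/11.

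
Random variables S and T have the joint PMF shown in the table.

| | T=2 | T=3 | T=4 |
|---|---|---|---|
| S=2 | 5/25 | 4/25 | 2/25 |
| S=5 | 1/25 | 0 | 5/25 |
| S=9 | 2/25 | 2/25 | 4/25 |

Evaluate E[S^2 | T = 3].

89/3

P(T = 3) = 6/25.
Σ S^2·P over the event = 4·(4/25) + 81·(2/25) = 178/25.
E[S^2 | T = 3] = (178/25) / (6/25) = 89/3.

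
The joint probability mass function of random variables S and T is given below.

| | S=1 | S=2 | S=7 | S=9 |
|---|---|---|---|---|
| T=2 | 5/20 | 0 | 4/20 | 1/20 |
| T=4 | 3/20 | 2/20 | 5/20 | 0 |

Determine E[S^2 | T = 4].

P(T = 4) = 1/2.
Σ S^2·P over the event = 1·(3/20) + 4·(2/20) + 49·(5/20) = 64/5.
E[S^2 | T = 4] = (64/5) / (1/2) = 128/5.

128/5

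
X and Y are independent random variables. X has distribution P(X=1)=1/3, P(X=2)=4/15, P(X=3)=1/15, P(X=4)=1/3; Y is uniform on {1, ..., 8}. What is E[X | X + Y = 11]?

23/6

P(X + Y = 11) = 1/20.
Summing X·P(x,y) over outcomes with X + Y = 11 gives 23/120.
E[X | X + Y = 11] = (23/120) / (1/20) = 23/6.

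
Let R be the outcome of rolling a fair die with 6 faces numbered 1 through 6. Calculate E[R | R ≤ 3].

2

Given R ≤ 3, R is equally likely to be any of {1, 2, 3}.
E[R | R ≤ 3] = (1 + 2 + 3) / 3 = 2.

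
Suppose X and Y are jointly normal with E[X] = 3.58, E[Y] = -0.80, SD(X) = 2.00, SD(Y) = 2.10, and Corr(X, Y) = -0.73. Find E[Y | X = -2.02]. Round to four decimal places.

The regression of Y on X has slope ρ·σ_Y/σ_X and passes through (μ_X, μ_Y).
E[Y | X=-2.02] = -0.80 + (-0.73)·(2.10/2.00)·(-2.02 − (3.58)) = -0.80 + (-0.7665)·(-5.6) = 3.4924.

3.4924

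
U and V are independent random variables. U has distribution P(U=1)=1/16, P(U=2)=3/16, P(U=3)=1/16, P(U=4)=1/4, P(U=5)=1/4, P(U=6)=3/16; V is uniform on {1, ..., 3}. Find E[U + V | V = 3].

7

P(V = 3) = 1/3.
Summing (U+V)·P(x,y) over outcomes with V = 3 gives 7/3.
E[U + V | V = 3] = (7/3) / (1/3) = 7.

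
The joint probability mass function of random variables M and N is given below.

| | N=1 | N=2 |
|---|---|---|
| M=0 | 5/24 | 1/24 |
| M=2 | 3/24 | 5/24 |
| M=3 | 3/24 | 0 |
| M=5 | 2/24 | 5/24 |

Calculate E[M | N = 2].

35/11

P(N = 2) = 11/24.
Σ M·P over the event = 0·(1/24) + 2·(5/24) + 5·(5/24) = 35/24.
E[M | N = 2] = (35/24) / (11/24) = 35/11.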